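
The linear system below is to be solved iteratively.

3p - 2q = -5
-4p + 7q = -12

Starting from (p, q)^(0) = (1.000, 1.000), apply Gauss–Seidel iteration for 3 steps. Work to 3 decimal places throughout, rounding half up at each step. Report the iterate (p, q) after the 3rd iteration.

Iteration 1:
  p = (-5 - (-2)·1.000) / (3) = -1.000
  q = (-12 - (-4)·-1.000) / (7) = -2.286
Iteration 2:
  p = (-5 - (-2)·-2.286) / (3) = -3.191
  q = (-12 - (-4)·-3.191) / (7) = -3.538
Iteration 3:
  p = (-5 - (-2)·-3.538) / (3) = -4.025
  q = (-12 - (-4)·-4.025) / (7) = -4.014

(-4.025, -4.014)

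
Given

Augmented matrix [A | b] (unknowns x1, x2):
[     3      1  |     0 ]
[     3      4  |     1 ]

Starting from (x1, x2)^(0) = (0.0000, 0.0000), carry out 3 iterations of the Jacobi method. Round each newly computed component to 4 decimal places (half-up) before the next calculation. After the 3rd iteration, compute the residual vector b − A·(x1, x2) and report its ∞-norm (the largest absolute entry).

Iteration 1:
  x1 = (0 - (1)·0.0000) / (3) = 0.0000
  x2 = (1 - (3)·0.0000) / (4) = 0.2500
Iteration 2:
  x1 = (0 - (1)·0.2500) / (3) = -0.0833
  x2 = (1 - (3)·0.0000) / (4) = 0.2500
Iteration 3:
  x1 = (0 - (1)·0.2500) / (3) = -0.0833
  x2 = (1 - (3)·-0.0833) / (4) = 0.3125
Residual b − A·x = (-0.0626, -0.0001); ∞-norm = 0.0626

0.0626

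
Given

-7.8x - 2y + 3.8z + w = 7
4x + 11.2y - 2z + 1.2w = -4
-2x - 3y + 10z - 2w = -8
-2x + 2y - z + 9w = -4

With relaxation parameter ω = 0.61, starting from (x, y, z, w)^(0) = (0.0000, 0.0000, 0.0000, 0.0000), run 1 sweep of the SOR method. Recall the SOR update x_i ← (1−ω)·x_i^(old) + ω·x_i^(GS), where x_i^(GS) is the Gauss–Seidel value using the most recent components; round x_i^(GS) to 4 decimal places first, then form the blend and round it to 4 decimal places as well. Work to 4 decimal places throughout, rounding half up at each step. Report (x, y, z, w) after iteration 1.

Iteration 1:
  x: GS value = (7 - (-2)·0.0000 - (3.8)·0.0000 - (1)·0.0000) / (-7.8) = -0.8974;  x ← (1−ω)·0.0000 + ω·-0.8974 = -0.5474
  y: GS value = (-4 - (4)·-0.5474 - (-2)·0.0000 - (1.2)·0.0000) / (11.2) = -0.1616;  y ← (1−ω)·0.0000 + ω·-0.1616 = -0.0986
  z: GS value = (-8 - (-2)·-0.5474 - (-3)·-0.0986 - (-2)·0.0000) / (10) = -0.9391;  z ← (1−ω)·0.0000 + ω·-0.9391 = -0.5729
  w: GS value = (-4 - (-2)·-0.5474 - (2)·-0.0986 - (-1)·-0.5729) / (9) = -0.6078;  w ← (1−ω)·0.0000 + ω·-0.6078 = -0.3708

(-0.5474, -0.0986, -0.5729, -0.3708)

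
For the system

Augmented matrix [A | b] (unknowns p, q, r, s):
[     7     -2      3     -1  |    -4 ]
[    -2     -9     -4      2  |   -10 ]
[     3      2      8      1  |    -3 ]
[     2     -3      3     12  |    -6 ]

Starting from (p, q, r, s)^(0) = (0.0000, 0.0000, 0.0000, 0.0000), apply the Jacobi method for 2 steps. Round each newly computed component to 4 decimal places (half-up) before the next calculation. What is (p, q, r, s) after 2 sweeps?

(-0.1647, 1.2936, -0.3760, -0.0332)

Iteration 1:
  p = (-4 - (-2)·0.0000 - (3)·0.0000 - (-1)·0.0000) / (7) = -0.5714
  q = (-10 - (-2)·0.0000 - (-4)·0.0000 - (2)·0.0000) / (-9) = 1.1111
  r = (-3 - (3)·0.0000 - (2)·0.0000 - (1)·0.0000) / (8) = -0.3750
  s = (-6 - (2)·0.0000 - (-3)·0.0000 - (3)·0.0000) / (12) = -0.5000
Iteration 2:
  p = (-4 - (-2)·1.1111 - (3)·-0.3750 - (-1)·-0.5000) / (7) = -0.1647
  q = (-10 - (-2)·-0.5714 - (-4)·-0.3750 - (2)·-0.5000) / (-9) = 1.2936
  r = (-3 - (3)·-0.5714 - (2)·1.1111 - (1)·-0.5000) / (8) = -0.3760
  s = (-6 - (2)·-0.5714 - (-3)·1.1111 - (3)·-0.3750) / (12) = -0.0332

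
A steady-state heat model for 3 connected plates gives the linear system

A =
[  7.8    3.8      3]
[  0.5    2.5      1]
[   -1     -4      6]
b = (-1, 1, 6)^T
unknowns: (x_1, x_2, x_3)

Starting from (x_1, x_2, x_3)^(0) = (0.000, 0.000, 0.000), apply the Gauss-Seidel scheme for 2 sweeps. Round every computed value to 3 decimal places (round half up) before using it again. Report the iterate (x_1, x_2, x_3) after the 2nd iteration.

Iteration 1:
  x_1 = (-1 - (3.8)·0.000 - (3)·0.000) / (7.8) = -0.128
  x_2 = (1 - (0.5)·-0.128 - (1)·0.000) / (2.5) = 0.426
  x_3 = (6 - (-1)·-0.128 - (-4)·0.426) / (6) = 1.263
Iteration 2:
  x_1 = (-1 - (3.8)·0.426 - (3)·1.263) / (7.8) = -0.822
  x_2 = (1 - (0.5)·-0.822 - (1)·1.263) / (2.5) = 0.059
  x_3 = (6 - (-1)·-0.822 - (-4)·0.059) / (6) = 0.902

(-0.822, 0.059, 0.902)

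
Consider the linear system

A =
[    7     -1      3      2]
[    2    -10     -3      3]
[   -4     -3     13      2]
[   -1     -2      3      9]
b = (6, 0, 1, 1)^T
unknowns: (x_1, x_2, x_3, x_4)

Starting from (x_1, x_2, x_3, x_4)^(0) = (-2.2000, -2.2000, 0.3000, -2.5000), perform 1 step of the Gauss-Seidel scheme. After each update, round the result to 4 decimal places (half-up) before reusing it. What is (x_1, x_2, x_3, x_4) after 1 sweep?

(1.1286, -0.6143, 0.6670, -0.1223)

Iteration 1:
  x_1 = (6 - (-1)·-2.2000 - (3)·0.3000 - (2)·-2.5000) / (7) = 1.1286
  x_2 = (0 - (2)·1.1286 - (-3)·0.3000 - (3)·-2.5000) / (-10) = -0.6143
  x_3 = (1 - (-4)·1.1286 - (-3)·-0.6143 - (2)·-2.5000) / (13) = 0.6670
  x_4 = (1 - (-1)·1.1286 - (-2)·-0.6143 - (3)·0.6670) / (9) = -0.1223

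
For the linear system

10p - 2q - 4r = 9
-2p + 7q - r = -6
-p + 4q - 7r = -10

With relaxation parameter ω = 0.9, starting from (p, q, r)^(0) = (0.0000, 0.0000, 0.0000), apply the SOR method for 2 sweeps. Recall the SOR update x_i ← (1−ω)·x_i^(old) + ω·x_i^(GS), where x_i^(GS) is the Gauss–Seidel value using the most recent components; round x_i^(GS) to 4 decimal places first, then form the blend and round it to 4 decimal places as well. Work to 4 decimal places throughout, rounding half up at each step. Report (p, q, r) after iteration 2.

(1.1108, -0.4274, 1.0123)

Iteration 1:
  p: GS value = (9 - (-2)·0.0000 - (-4)·0.0000) / (10) = 0.9000;  p ← (1−ω)·0.0000 + ω·0.9000 = 0.8100
  q: GS value = (-6 - (-2)·0.8100 - (-1)·0.0000) / (7) = -0.6257;  q ← (1−ω)·0.0000 + ω·-0.6257 = -0.5631
  r: GS value = (-10 - (-1)·0.8100 - (4)·-0.5631) / (-7) = 0.9911;  r ← (1−ω)·0.0000 + ω·0.9911 = 0.8920
Iteration 2:
  p: GS value = (9 - (-2)·-0.5631 - (-4)·0.8920) / (10) = 1.1442;  p ← (1−ω)·0.8100 + ω·1.1442 = 1.1108
  q: GS value = (-6 - (-2)·1.1108 - (-1)·0.8920) / (7) = -0.4123;  q ← (1−ω)·-0.5631 + ω·-0.4123 = -0.4274
  r: GS value = (-10 - (-1)·1.1108 - (4)·-0.4274) / (-7) = 1.0257;  r ← (1−ω)·0.8920 + ω·1.0257 = 1.0123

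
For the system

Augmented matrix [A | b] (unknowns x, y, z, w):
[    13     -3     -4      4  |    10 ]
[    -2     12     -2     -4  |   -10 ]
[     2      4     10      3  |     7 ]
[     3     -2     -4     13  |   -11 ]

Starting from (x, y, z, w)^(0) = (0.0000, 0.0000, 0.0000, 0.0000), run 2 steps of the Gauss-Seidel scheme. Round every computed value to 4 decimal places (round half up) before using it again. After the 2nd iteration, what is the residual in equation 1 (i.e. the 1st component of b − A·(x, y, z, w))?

Iteration 1:
  x = (10 - (-3)·0.0000 - (-4)·0.0000 - (4)·0.0000) / (13) = 0.7692
  y = (-10 - (-2)·0.7692 - (-2)·0.0000 - (-4)·0.0000) / (12) = -0.7051
  z = (7 - (2)·0.7692 - (4)·-0.7051 - (3)·0.0000) / (10) = 0.8282
  w = (-11 - (3)·0.7692 - (-2)·-0.7051 - (-4)·0.8282) / (13) = -0.8773
Iteration 2:
  x = (10 - (-3)·-0.7051 - (-4)·0.8282 - (4)·-0.8773) / (13) = 1.1313
  y = (-10 - (-2)·1.1313 - (-2)·0.8282 - (-4)·-0.8773) / (12) = -0.7992
  z = (7 - (2)·1.1313 - (4)·-0.7992 - (3)·-0.8773) / (10) = 1.0566
  w = (-11 - (3)·1.1313 - (-2)·-0.7992 - (-4)·1.0566) / (13) = -0.9051
Residual b − A·x = (0.7423, 0.3458, 0.0835, 0.0004)

0.7423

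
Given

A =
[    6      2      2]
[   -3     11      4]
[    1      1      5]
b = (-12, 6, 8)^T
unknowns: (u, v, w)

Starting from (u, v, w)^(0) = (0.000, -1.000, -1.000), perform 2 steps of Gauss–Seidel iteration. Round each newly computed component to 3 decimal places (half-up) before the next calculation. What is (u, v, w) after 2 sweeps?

Iteration 1:
  u = (-12 - (2)·-1.000 - (2)·-1.000) / (6) = -1.333
  v = (6 - (-3)·-1.333 - (4)·-1.000) / (11) = 0.546
  w = (8 - (1)·-1.333 - (1)·0.546) / (5) = 1.757
Iteration 2:
  u = (-12 - (2)·0.546 - (2)·1.757) / (6) = -2.768
  v = (6 - (-3)·-2.768 - (4)·1.757) / (11) = -0.848
  w = (8 - (1)·-2.768 - (1)·-0.848) / (5) = 2.323

(-2.768, -0.848, 2.323)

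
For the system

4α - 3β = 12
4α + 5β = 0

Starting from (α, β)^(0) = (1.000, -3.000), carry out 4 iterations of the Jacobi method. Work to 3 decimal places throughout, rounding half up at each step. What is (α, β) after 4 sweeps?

Iteration 1:
  α = (12 - (-3)·-3.000) / (4) = 0.750
  β = (0 - (4)·1.000) / (5) = -0.800
Iteration 2:
  α = (12 - (-3)·-0.800) / (4) = 2.400
  β = (0 - (4)·0.750) / (5) = -0.600
Iteration 3:
  α = (12 - (-3)·-0.600) / (4) = 2.550
  β = (0 - (4)·2.400) / (5) = -1.920
Iteration 4:
  α = (12 - (-3)·-1.920) / (4) = 1.560
  β = (0 - (4)·2.550) / (5) = -2.040

(1.560, -2.040)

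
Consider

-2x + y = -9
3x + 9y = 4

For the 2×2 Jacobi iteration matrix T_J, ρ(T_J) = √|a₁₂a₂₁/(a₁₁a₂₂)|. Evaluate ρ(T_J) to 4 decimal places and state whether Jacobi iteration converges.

0.4082

a₁₂a₂₁/(a₁₁a₂₂) = (1)·(3) / ((-2)·(9)) = -0.166667
ρ = √|-0.166667| = √0.166667 = 0.4082
ρ < 1, so Jacobi converges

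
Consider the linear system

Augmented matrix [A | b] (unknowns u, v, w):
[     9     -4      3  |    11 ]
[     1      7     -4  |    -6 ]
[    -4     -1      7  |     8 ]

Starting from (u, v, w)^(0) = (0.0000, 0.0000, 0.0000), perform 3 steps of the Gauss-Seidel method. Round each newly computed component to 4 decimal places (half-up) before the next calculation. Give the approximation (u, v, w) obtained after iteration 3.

Iteration 1:
  u = (11 - (-4)·0.0000 - (3)·0.0000) / (9) = 1.2222
  v = (-6 - (1)·1.2222 - (-4)·0.0000) / (7) = -1.0317
  w = (8 - (-4)·1.2222 - (-1)·-1.0317) / (7) = 1.6939
Iteration 2:
  u = (11 - (-4)·-1.0317 - (3)·1.6939) / (9) = 0.1991
  v = (-6 - (1)·0.1991 - (-4)·1.6939) / (7) = 0.0824
  w = (8 - (-4)·0.1991 - (-1)·0.0824) / (7) = 1.2684
Iteration 3:
  u = (11 - (-4)·0.0824 - (3)·1.2684) / (9) = 0.8360
  v = (-6 - (1)·0.8360 - (-4)·1.2684) / (7) = -0.2518
  w = (8 - (-4)·0.8360 - (-1)·-0.2518) / (7) = 1.5846

(0.8360, -0.2518, 1.5846)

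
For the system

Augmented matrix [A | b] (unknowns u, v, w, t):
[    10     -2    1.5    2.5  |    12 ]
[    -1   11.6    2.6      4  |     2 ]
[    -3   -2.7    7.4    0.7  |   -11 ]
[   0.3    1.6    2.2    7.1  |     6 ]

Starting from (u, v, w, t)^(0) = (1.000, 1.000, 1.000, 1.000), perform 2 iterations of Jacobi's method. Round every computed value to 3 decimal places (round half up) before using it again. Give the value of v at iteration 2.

0.348

Iteration 1:
  u = (12 - (-2)·1.000 - (1.5)·1.000 - (2.5)·1.000) / (10) = 1.000
  v = (2 - (-1)·1.000 - (2.6)·1.000 - (4)·1.000) / (11.6) = -0.310
  w = (-11 - (-3)·1.000 - (-2.7)·1.000 - (0.7)·1.000) / (7.4) = -0.811
  t = (6 - (0.3)·1.000 - (1.6)·1.000 - (2.2)·1.000) / (7.1) = 0.268
Iteration 2:
  u = (12 - (-2)·-0.310 - (1.5)·-0.811 - (2.5)·0.268) / (10) = 1.193
  v = (2 - (-1)·1.000 - (2.6)·-0.811 - (4)·0.268) / (11.6) = 0.348
  w = (-11 - (-3)·1.000 - (-2.7)·-0.310 - (0.7)·0.268) / (7.4) = -1.220
  t = (6 - (0.3)·1.000 - (1.6)·-0.310 - (2.2)·-0.811) / (7.1) = 1.124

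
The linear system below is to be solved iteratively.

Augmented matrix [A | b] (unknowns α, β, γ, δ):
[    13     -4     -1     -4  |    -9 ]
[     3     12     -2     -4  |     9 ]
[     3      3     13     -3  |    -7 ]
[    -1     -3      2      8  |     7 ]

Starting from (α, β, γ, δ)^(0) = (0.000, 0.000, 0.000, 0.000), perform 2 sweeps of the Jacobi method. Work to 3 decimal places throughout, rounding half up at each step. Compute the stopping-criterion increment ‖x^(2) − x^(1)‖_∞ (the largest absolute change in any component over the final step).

Iteration 1:
  α = (-9 - (-4)·0.000 - (-1)·0.000 - (-4)·0.000) / (13) = -0.692
  β = (9 - (3)·0.000 - (-2)·0.000 - (-4)·0.000) / (12) = 0.750
  γ = (-7 - (3)·0.000 - (3)·0.000 - (-3)·0.000) / (13) = -0.538
  δ = (7 - (-1)·0.000 - (-3)·0.000 - (2)·0.000) / (8) = 0.875
Iteration 2:
  α = (-9 - (-4)·0.750 - (-1)·-0.538 - (-4)·0.875) / (13) = -0.234
  β = (9 - (3)·-0.692 - (-2)·-0.538 - (-4)·0.875) / (12) = 1.125
  γ = (-7 - (3)·-0.692 - (3)·0.750 - (-3)·0.875) / (13) = -0.350
  δ = (7 - (-1)·-0.692 - (-3)·0.750 - (2)·-0.538) / (8) = 1.204
Change: (0.458, 0.375, 0.188, 0.329) → max |·| = 0.458

0.458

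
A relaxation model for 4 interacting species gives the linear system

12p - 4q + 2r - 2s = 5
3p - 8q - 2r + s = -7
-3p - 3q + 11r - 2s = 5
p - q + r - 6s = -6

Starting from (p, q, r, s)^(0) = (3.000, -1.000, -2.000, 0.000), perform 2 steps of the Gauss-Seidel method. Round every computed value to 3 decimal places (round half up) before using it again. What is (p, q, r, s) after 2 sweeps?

(0.926, 1.098, 1.185, 1.169)

Iteration 1:
  p = (5 - (-4)·-1.000 - (2)·-2.000 - (-2)·0.000) / (12) = 0.417
  q = (-7 - (3)·0.417 - (-2)·-2.000 - (1)·0.000) / (-8) = 1.531
  r = (5 - (-3)·0.417 - (-3)·1.531 - (-2)·0.000) / (11) = 0.986
  s = (-6 - (1)·0.417 - (-1)·1.531 - (1)·0.986) / (-6) = 0.979
Iteration 2:
  p = (5 - (-4)·1.531 - (2)·0.986 - (-2)·0.979) / (12) = 0.926
  q = (-7 - (3)·0.926 - (-2)·0.986 - (1)·0.979) / (-8) = 1.098
  r = (5 - (-3)·0.926 - (-3)·1.098 - (-2)·0.979) / (11) = 1.185
  s = (-6 - (1)·0.926 - (-1)·1.098 - (1)·1.185) / (-6) = 1.169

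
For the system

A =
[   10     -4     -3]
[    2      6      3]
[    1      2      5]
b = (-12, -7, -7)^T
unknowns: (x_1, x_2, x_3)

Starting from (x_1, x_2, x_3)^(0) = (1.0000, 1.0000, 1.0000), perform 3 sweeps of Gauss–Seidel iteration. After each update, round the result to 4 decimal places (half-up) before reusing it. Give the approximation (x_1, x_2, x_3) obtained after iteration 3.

Iteration 1:
  x_1 = (-12 - (-4)·1.0000 - (-3)·1.0000) / (10) = -0.5000
  x_2 = (-7 - (2)·-0.5000 - (3)·1.0000) / (6) = -1.5000
  x_3 = (-7 - (1)·-0.5000 - (2)·-1.5000) / (5) = -0.7000
Iteration 2:
  x_1 = (-12 - (-4)·-1.5000 - (-3)·-0.7000) / (10) = -2.0100
  x_2 = (-7 - (2)·-2.0100 - (3)·-0.7000) / (6) = -0.1467
  x_3 = (-7 - (1)·-2.0100 - (2)·-0.1467) / (5) = -0.9393
Iteration 3:
  x_1 = (-12 - (-4)·-0.1467 - (-3)·-0.9393) / (10) = -1.5405
  x_2 = (-7 - (2)·-1.5405 - (3)·-0.9393) / (6) = -0.1835
  x_3 = (-7 - (1)·-1.5405 - (2)·-0.1835) / (5) = -1.0185

(-1.5405, -0.1835, -1.0185)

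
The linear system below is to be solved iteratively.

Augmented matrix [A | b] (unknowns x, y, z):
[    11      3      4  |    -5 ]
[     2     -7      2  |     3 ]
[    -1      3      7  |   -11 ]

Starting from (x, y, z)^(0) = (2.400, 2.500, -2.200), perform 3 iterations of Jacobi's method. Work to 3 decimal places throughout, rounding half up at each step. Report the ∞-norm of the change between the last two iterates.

0.474

Iteration 1:
  x = (-5 - (3)·2.500 - (4)·-2.200) / (11) = -0.336
  y = (3 - (2)·2.400 - (2)·-2.200) / (-7) = -0.371
  z = (-11 - (-1)·2.400 - (3)·2.500) / (7) = -2.300
Iteration 2:
  x = (-5 - (3)·-0.371 - (4)·-2.300) / (11) = 0.483
  y = (3 - (2)·-0.336 - (2)·-2.300) / (-7) = -1.182
  z = (-11 - (-1)·-0.336 - (3)·-0.371) / (7) = -1.460
Iteration 3:
  x = (-5 - (3)·-1.182 - (4)·-1.460) / (11) = 0.399
  y = (3 - (2)·0.483 - (2)·-1.460) / (-7) = -0.708
  z = (-11 - (-1)·0.483 - (3)·-1.182) / (7) = -0.996
Change: (-0.084, 0.474, 0.464) → max |·| = 0.474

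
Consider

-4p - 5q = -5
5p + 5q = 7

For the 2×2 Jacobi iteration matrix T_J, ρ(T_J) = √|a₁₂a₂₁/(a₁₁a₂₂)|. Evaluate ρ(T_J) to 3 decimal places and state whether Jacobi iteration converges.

1.118

a₁₂a₂₁/(a₁₁a₂₂) = (-5)·(5) / ((-4)·(5)) = 1.250000
ρ = √|1.250000| = √1.250000 = 1.118
ρ > 1, so Jacobi diverges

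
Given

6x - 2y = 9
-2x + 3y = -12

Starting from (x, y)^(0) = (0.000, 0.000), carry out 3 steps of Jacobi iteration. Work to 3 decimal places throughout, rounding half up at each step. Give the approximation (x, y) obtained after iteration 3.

(0.500, -3.889)

Iteration 1:
  x = (9 - (-2)·0.000) / (6) = 1.500
  y = (-12 - (-2)·0.000) / (3) = -4.000
Iteration 2:
  x = (9 - (-2)·-4.000) / (6) = 0.167
  y = (-12 - (-2)·1.500) / (3) = -3.000
Iteration 3:
  x = (9 - (-2)·-3.000) / (6) = 0.500
  y = (-12 - (-2)·0.167) / (3) = -3.889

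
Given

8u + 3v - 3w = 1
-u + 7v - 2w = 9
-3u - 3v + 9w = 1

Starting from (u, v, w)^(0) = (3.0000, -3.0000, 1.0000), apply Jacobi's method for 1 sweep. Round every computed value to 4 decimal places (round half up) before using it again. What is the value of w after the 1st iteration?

Iteration 1:
  u = (1 - (3)·-3.0000 - (-3)·1.0000) / (8) = 1.6250
  v = (9 - (-1)·3.0000 - (-2)·1.0000) / (7) = 2.0000
  w = (1 - (-3)·3.0000 - (-3)·-3.0000) / (9) = 0.1111

0.1111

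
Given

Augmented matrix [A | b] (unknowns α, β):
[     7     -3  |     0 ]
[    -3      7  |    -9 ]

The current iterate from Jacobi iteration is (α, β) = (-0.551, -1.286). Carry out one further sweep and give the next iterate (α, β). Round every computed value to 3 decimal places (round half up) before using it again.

(-0.551, -1.522)

One sweep:
  α = (0 - (-3)·-1.286) / (7) = -0.551
  β = (-9 - (-3)·-0.551) / (7) = -1.522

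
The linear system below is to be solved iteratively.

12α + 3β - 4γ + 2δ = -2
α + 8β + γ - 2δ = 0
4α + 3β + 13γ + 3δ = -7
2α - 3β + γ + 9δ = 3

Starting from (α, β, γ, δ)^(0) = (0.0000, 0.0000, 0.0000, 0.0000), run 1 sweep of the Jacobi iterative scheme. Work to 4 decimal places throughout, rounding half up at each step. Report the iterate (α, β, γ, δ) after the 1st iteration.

(-0.1667, 0.0000, -0.5385, 0.3333)

Iteration 1:
  α = (-2 - (3)·0.0000 - (-4)·0.0000 - (2)·0.0000) / (12) = -0.1667
  β = (0 - (1)·0.0000 - (1)·0.0000 - (-2)·0.0000) / (8) = 0.0000
  γ = (-7 - (4)·0.0000 - (3)·0.0000 - (3)·0.0000) / (13) = -0.5385
  δ = (3 - (2)·0.0000 - (-3)·0.0000 - (1)·0.0000) / (9) = 0.3333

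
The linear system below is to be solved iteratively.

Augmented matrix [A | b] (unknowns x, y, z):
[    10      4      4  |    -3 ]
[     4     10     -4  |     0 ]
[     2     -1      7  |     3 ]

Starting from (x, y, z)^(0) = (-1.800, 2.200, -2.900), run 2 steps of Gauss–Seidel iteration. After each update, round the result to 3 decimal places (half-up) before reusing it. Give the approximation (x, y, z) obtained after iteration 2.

(0.053, 0.087, 0.426)

Iteration 1:
  x = (-3 - (4)·2.200 - (4)·-2.900) / (10) = -0.020
  y = (0 - (4)·-0.020 - (-4)·-2.900) / (10) = -1.152
  z = (3 - (2)·-0.020 - (-1)·-1.152) / (7) = 0.270
Iteration 2:
  x = (-3 - (4)·-1.152 - (4)·0.270) / (10) = 0.053
  y = (0 - (4)·0.053 - (-4)·0.270) / (10) = 0.087
  z = (3 - (2)·0.053 - (-1)·0.087) / (7) = 0.426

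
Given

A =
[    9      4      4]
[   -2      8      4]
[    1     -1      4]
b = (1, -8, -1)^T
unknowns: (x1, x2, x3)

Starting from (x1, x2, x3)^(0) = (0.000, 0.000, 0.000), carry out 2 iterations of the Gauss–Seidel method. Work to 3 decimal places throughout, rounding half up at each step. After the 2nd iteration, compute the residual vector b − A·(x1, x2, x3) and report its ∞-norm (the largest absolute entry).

Iteration 1:
  x1 = (1 - (4)·0.000 - (4)·0.000) / (9) = 0.111
  x2 = (-8 - (-2)·0.111 - (4)·0.000) / (8) = -0.972
  x3 = (-1 - (1)·0.111 - (-1)·-0.972) / (4) = -0.521
Iteration 2:
  x1 = (1 - (4)·-0.972 - (4)·-0.521) / (9) = 0.775
  x2 = (-8 - (-2)·0.775 - (4)·-0.521) / (8) = -0.546
  x3 = (-1 - (1)·0.775 - (-1)·-0.546) / (4) = -0.580
Residual b − A·x = (-1.471, 0.238, -0.001); ∞-norm = 1.471

1.471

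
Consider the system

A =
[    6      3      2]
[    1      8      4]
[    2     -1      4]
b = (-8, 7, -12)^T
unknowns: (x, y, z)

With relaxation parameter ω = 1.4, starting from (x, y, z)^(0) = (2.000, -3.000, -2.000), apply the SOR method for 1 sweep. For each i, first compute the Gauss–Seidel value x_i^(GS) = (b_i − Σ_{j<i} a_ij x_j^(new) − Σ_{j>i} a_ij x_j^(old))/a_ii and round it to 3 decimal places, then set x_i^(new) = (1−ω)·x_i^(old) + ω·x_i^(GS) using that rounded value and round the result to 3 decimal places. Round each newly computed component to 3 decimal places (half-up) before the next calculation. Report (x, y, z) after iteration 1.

Iteration 1:
  x: GS value = (-8 - (3)·-3.000 - (2)·-2.000) / (6) = 0.833;  x ← (1−ω)·2.000 + ω·0.833 = 0.366
  y: GS value = (7 - (1)·0.366 - (4)·-2.000) / (8) = 1.829;  y ← (1−ω)·-3.000 + ω·1.829 = 3.761
  z: GS value = (-12 - (2)·0.366 - (-1)·3.761) / (4) = -2.243;  z ← (1−ω)·-2.000 + ω·-2.243 = -2.340

(0.366, 3.761, -2.340)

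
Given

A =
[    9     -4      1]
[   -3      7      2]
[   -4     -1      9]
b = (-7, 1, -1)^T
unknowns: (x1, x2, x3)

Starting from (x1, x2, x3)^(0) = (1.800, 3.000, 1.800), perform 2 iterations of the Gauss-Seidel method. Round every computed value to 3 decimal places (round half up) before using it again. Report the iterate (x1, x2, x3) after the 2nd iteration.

(-0.878, -0.240, -0.528)

Iteration 1:
  x1 = (-7 - (-4)·3.000 - (1)·1.800) / (9) = 0.356
  x2 = (1 - (-3)·0.356 - (2)·1.800) / (7) = -0.219
  x3 = (-1 - (-4)·0.356 - (-1)·-0.219) / (9) = 0.023
Iteration 2:
  x1 = (-7 - (-4)·-0.219 - (1)·0.023) / (9) = -0.878
  x2 = (1 - (-3)·-0.878 - (2)·0.023) / (7) = -0.240
  x3 = (-1 - (-4)·-0.878 - (-1)·-0.240) / (9) = -0.528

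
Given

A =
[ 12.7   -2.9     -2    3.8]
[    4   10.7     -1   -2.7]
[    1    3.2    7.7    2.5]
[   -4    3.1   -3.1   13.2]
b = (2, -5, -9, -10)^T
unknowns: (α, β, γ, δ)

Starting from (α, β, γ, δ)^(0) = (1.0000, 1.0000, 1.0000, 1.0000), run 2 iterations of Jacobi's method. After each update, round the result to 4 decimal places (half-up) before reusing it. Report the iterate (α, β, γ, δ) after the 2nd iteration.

Iteration 1:
  α = (2 - (-2.9)·1.0000 - (-2)·1.0000 - (3.8)·1.0000) / (12.7) = 0.2441
  β = (-5 - (4)·1.0000 - (-1)·1.0000 - (-2.7)·1.0000) / (10.7) = -0.4953
  γ = (-9 - (1)·1.0000 - (3.2)·1.0000 - (2.5)·1.0000) / (7.7) = -2.0390
  δ = (-10 - (-4)·1.0000 - (3.1)·1.0000 - (-3.1)·1.0000) / (13.2) = -0.4545
Iteration 2:
  α = (2 - (-2.9)·-0.4953 - (-2)·-2.0390 - (3.8)·-0.4545) / (12.7) = -0.1407
  β = (-5 - (4)·0.2441 - (-1)·-2.0390 - (-2.7)·-0.4545) / (10.7) = -0.8638
  γ = (-9 - (1)·0.2441 - (3.2)·-0.4953 - (2.5)·-0.4545) / (7.7) = -0.8471
  δ = (-10 - (-4)·0.2441 - (3.1)·-0.4953 - (-3.1)·-2.0390) / (13.2) = -1.0461

(-0.1407, -0.8638, -0.8471, -1.0461)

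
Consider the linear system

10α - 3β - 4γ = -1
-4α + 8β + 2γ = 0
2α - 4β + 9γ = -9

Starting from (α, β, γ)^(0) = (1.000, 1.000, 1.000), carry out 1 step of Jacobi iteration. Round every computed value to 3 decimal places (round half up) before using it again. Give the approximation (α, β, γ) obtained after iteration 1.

(0.600, 0.250, -0.778)

Iteration 1:
  α = (-1 - (-3)·1.000 - (-4)·1.000) / (10) = 0.600
  β = (0 - (-4)·1.000 - (2)·1.000) / (8) = 0.250
  γ = (-9 - (2)·1.000 - (-4)·1.000) / (9) = -0.778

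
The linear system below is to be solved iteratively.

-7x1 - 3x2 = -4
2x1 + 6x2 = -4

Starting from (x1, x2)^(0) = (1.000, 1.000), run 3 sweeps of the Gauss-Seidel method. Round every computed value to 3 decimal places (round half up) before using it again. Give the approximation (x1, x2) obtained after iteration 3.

Iteration 1:
  x1 = (-4 - (-3)·1.000) / (-7) = 0.143
  x2 = (-4 - (2)·0.143) / (6) = -0.714
Iteration 2:
  x1 = (-4 - (-3)·-0.714) / (-7) = 0.877
  x2 = (-4 - (2)·0.877) / (6) = -0.959
Iteration 3:
  x1 = (-4 - (-3)·-0.959) / (-7) = 0.982
  x2 = (-4 - (2)·0.982) / (6) = -0.994

(0.982, -0.994)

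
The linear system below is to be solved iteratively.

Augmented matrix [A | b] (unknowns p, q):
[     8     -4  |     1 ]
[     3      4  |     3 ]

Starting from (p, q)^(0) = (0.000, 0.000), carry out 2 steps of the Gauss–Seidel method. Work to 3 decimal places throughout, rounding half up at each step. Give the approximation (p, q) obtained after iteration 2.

Iteration 1:
  p = (1 - (-4)·0.000) / (8) = 0.125
  q = (3 - (3)·0.125) / (4) = 0.656
Iteration 2:
  p = (1 - (-4)·0.656) / (8) = 0.453
  q = (3 - (3)·0.453) / (4) = 0.410

(0.453, 0.410)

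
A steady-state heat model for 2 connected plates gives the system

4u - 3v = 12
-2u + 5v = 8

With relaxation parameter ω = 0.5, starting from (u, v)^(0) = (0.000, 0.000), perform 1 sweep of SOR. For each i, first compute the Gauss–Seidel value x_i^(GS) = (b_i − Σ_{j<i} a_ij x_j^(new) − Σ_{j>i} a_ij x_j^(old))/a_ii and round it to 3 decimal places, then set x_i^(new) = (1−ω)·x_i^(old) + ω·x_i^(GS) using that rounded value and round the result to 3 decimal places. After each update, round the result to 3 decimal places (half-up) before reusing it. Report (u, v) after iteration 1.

Iteration 1:
  u: GS value = (12 - (-3)·0.000) / (4) = 3.000;  u ← (1−ω)·0.000 + ω·3.000 = 1.500
  v: GS value = (8 - (-2)·1.500) / (5) = 2.200;  v ← (1−ω)·0.000 + ω·2.200 = 1.100

(1.500, 1.100)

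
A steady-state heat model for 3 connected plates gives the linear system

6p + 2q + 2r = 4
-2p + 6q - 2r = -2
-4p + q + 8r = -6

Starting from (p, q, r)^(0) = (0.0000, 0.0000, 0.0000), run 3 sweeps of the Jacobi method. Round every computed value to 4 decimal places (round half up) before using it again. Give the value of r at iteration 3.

-0.1910

Iteration 1:
  p = (4 - (2)·0.0000 - (2)·0.0000) / (6) = 0.6667
  q = (-2 - (-2)·0.0000 - (-2)·0.0000) / (6) = -0.3333
  r = (-6 - (-4)·0.0000 - (1)·0.0000) / (8) = -0.7500
Iteration 2:
  p = (4 - (2)·-0.3333 - (2)·-0.7500) / (6) = 1.0278
  q = (-2 - (-2)·0.6667 - (-2)·-0.7500) / (6) = -0.3611
  r = (-6 - (-4)·0.6667 - (1)·-0.3333) / (8) = -0.3750
Iteration 3:
  p = (4 - (2)·-0.3611 - (2)·-0.3750) / (6) = 0.9120
  q = (-2 - (-2)·1.0278 - (-2)·-0.3750) / (6) = -0.1157
  r = (-6 - (-4)·1.0278 - (1)·-0.3611) / (8) = -0.1910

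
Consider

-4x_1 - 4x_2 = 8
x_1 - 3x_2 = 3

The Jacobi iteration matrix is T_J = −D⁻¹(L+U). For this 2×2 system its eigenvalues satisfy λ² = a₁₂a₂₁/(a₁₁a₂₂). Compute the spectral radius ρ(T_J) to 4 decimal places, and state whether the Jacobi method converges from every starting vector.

0.5774

a₁₂a₂₁/(a₁₁a₂₂) = (-4)·(1) / ((-4)·(-3)) = -0.333333
ρ = √|-0.333333| = √0.333333 = 0.5774
ρ < 1, so Jacobi converges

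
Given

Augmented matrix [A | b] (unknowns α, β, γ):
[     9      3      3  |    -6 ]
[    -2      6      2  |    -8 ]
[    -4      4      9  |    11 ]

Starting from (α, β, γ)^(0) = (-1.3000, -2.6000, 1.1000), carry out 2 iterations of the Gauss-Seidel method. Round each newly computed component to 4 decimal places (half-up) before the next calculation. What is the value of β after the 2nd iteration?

-2.2176

Iteration 1:
  α = (-6 - (3)·-2.6000 - (3)·1.1000) / (9) = -0.1667
  β = (-8 - (-2)·-0.1667 - (2)·1.1000) / (6) = -1.7556
  γ = (11 - (-4)·-0.1667 - (4)·-1.7556) / (9) = 1.9284
Iteration 2:
  α = (-6 - (3)·-1.7556 - (3)·1.9284) / (9) = -0.7243
  β = (-8 - (-2)·-0.7243 - (2)·1.9284) / (6) = -2.2176
  γ = (11 - (-4)·-0.7243 - (4)·-2.2176) / (9) = 1.8859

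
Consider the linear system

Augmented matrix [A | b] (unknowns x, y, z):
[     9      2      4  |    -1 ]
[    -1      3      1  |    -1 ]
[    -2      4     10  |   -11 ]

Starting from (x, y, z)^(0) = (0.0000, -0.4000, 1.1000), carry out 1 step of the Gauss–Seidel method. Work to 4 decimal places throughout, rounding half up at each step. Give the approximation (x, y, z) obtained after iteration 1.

Iteration 1:
  x = (-1 - (2)·-0.4000 - (4)·1.1000) / (9) = -0.5111
  y = (-1 - (-1)·-0.5111 - (1)·1.1000) / (3) = -0.8704
  z = (-11 - (-2)·-0.5111 - (4)·-0.8704) / (10) = -0.8541

(-0.5111, -0.8704, -0.8541)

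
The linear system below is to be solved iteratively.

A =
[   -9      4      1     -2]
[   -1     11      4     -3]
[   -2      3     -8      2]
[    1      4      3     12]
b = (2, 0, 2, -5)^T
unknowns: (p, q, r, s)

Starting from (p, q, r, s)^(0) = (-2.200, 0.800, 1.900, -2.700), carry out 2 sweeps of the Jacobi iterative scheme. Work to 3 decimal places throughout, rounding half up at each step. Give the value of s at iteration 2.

0.066

Iteration 1:
  p = (2 - (4)·0.800 - (1)·1.900 - (-2)·-2.700) / (-9) = 0.944
  q = (0 - (-1)·-2.200 - (4)·1.900 - (-3)·-2.700) / (11) = -1.627
  r = (2 - (-2)·-2.200 - (3)·0.800 - (2)·-2.700) / (-8) = -0.075
  s = (-5 - (1)·-2.200 - (4)·0.800 - (3)·1.900) / (12) = -0.975
Iteration 2:
  p = (2 - (4)·-1.627 - (1)·-0.075 - (-2)·-0.975) / (-9) = -0.737
  q = (0 - (-1)·0.944 - (4)·-0.075 - (-3)·-0.975) / (11) = -0.153
  r = (2 - (-2)·0.944 - (3)·-1.627 - (2)·-0.975) / (-8) = -1.340
  s = (-5 - (1)·0.944 - (4)·-1.627 - (3)·-0.075) / (12) = 0.066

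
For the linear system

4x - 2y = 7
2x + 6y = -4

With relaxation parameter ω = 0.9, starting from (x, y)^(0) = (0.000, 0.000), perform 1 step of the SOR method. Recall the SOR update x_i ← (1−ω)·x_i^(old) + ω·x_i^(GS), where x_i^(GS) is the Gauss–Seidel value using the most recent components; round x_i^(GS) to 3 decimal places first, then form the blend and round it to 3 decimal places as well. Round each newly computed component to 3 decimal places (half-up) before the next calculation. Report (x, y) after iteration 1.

Iteration 1:
  x: GS value = (7 - (-2)·0.000) / (4) = 1.750;  x ← (1−ω)·0.000 + ω·1.750 = 1.575
  y: GS value = (-4 - (2)·1.575) / (6) = -1.192;  y ← (1−ω)·0.000 + ω·-1.192 = -1.073

(1.575, -1.073)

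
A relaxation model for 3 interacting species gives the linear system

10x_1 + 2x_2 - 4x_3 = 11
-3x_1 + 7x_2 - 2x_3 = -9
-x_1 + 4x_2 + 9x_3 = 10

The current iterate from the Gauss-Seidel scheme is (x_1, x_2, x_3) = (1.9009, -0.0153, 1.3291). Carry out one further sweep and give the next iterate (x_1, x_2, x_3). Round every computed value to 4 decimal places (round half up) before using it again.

(1.6347, -0.2054, 1.3840)

One sweep:
  x_1 = (11 - (2)·-0.0153 - (-4)·1.3291) / (10) = 1.6347
  x_2 = (-9 - (-3)·1.6347 - (-2)·1.3291) / (7) = -0.2054
  x_3 = (10 - (-1)·1.6347 - (4)·-0.2054) / (9) = 1.3840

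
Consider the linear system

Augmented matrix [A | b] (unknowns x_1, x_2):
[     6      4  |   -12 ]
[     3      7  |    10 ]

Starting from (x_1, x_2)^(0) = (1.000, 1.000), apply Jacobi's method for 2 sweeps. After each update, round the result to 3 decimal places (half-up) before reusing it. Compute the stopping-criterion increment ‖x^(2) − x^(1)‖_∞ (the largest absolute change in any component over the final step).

1.572

Iteration 1:
  x_1 = (-12 - (4)·1.000) / (6) = -2.667
  x_2 = (10 - (3)·1.000) / (7) = 1.000
Iteration 2:
  x_1 = (-12 - (4)·1.000) / (6) = -2.667
  x_2 = (10 - (3)·-2.667) / (7) = 2.572
Change: (0.000, 1.572) → max |·| = 1.572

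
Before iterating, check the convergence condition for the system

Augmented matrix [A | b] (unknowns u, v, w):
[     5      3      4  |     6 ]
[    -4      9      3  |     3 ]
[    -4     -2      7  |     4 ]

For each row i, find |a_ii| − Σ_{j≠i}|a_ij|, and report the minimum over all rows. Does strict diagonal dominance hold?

-2

row 1: |5| − (3+4) = -2
row 2: |9| − (4+3) = 2
row 3: |7| − (4+2) = 1
minimum over rows = -2 → not strictly diagonally dominant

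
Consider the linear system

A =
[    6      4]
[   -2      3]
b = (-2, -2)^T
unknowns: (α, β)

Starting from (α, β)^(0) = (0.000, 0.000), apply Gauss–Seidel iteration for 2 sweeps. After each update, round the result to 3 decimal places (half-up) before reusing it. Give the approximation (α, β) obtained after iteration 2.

(0.259, -0.494)

Iteration 1:
  α = (-2 - (4)·0.000) / (6) = -0.333
  β = (-2 - (-2)·-0.333) / (3) = -0.889
Iteration 2:
  α = (-2 - (4)·-0.889) / (6) = 0.259
  β = (-2 - (-2)·0.259) / (3) = -0.494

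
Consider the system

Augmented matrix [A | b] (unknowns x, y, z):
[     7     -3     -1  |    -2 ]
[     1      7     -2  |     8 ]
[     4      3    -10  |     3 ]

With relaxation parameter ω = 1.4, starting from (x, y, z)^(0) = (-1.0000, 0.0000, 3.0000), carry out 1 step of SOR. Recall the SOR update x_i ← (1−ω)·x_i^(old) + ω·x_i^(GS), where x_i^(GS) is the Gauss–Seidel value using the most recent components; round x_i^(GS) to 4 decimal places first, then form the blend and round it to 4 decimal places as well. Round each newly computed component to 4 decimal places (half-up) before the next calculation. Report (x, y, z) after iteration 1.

Iteration 1:
  x: GS value = (-2 - (-3)·0.0000 - (-1)·3.0000) / (7) = 0.1429;  x ← (1−ω)·-1.0000 + ω·0.1429 = 0.6001
  y: GS value = (8 - (1)·0.6001 - (-2)·3.0000) / (7) = 1.9143;  y ← (1−ω)·0.0000 + ω·1.9143 = 2.6800
  z: GS value = (3 - (4)·0.6001 - (3)·2.6800) / (-10) = 0.7440;  z ← (1−ω)·3.0000 + ω·0.7440 = -0.1584

(0.6001, 2.6800, -0.1584)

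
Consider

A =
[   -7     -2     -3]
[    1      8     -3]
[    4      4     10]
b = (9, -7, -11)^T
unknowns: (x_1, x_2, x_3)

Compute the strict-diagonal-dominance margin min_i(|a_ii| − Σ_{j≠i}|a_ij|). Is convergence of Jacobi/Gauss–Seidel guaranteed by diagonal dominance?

row 1: |-7| − (2+3) = 2
row 2: |8| − (1+3) = 4
row 3: |10| − (4+4) = 2
minimum over rows = 2 → strictly diagonally dominant (convergence guaranteed)

2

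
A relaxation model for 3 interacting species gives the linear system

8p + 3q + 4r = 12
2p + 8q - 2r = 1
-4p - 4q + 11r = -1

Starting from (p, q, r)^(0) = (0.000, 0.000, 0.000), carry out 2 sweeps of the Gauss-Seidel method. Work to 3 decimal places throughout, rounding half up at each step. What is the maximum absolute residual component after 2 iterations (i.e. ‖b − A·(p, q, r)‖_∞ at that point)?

Iteration 1:
  p = (12 - (3)·0.000 - (4)·0.000) / (8) = 1.500
  q = (1 - (2)·1.500 - (-2)·0.000) / (8) = -0.250
  r = (-1 - (-4)·1.500 - (-4)·-0.250) / (11) = 0.364
Iteration 2:
  p = (12 - (3)·-0.250 - (4)·0.364) / (8) = 1.412
  q = (1 - (2)·1.412 - (-2)·0.364) / (8) = -0.137
  r = (-1 - (-4)·1.412 - (-4)·-0.137) / (11) = 0.373
Residual b − A·x = (-0.377, 0.018, -0.003); ∞-norm = 0.377

0.377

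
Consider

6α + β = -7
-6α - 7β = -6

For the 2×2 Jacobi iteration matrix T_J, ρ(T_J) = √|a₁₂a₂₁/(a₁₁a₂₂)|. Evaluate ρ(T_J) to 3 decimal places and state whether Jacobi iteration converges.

a₁₂a₂₁/(a₁₁a₂₂) = (1)·(-6) / ((6)·(-7)) = 0.142857
ρ = √|0.142857| = √0.142857 = 0.378
ρ < 1, so Jacobi converges

0.378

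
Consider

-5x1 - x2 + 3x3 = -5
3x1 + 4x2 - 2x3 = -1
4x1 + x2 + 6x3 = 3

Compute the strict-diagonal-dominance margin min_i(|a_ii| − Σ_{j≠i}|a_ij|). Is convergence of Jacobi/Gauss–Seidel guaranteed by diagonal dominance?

-1

row 1: |-5| − (1+3) = 1
row 2: |4| − (3+2) = -1
row 3: |6| − (4+1) = 1
minimum over rows = -1 → not strictly diagonally dominant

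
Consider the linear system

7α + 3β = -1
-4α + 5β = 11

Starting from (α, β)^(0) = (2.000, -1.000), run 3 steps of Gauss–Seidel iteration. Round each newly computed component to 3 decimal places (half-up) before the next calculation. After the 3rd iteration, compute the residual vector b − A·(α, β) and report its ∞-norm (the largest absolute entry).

1.208

Iteration 1:
  α = (-1 - (3)·-1.000) / (7) = 0.286
  β = (11 - (-4)·0.286) / (5) = 2.429
Iteration 2:
  α = (-1 - (3)·2.429) / (7) = -1.184
  β = (11 - (-4)·-1.184) / (5) = 1.253
Iteration 3:
  α = (-1 - (3)·1.253) / (7) = -0.680
  β = (11 - (-4)·-0.680) / (5) = 1.656
Residual b − A·x = (-1.208, 0.000); ∞-norm = 1.208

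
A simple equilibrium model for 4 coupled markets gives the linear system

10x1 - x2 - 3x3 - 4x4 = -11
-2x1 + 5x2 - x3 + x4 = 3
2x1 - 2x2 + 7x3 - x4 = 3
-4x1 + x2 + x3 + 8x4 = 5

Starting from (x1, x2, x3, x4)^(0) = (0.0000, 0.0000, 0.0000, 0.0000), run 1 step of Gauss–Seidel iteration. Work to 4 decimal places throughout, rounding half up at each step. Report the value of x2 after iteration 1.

0.1600

Iteration 1:
  x1 = (-11 - (-1)·0.0000 - (-3)·0.0000 - (-4)·0.0000) / (10) = -1.1000
  x2 = (3 - (-2)·-1.1000 - (-1)·0.0000 - (1)·0.0000) / (5) = 0.1600
  x3 = (3 - (2)·-1.1000 - (-2)·0.1600 - (-1)·0.0000) / (7) = 0.7886
  x4 = (5 - (-4)·-1.1000 - (1)·0.1600 - (1)·0.7886) / (8) = -0.0436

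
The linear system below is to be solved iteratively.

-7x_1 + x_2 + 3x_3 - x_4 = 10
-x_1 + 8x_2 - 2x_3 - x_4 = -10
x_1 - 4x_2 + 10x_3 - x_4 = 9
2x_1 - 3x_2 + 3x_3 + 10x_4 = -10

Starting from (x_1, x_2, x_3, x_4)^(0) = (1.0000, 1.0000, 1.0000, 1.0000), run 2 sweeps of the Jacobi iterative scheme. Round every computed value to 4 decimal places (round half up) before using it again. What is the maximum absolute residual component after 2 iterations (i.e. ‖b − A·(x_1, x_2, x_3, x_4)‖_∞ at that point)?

Iteration 1:
  x_1 = (10 - (1)·1.0000 - (3)·1.0000 - (-1)·1.0000) / (-7) = -1.0000
  x_2 = (-10 - (-1)·1.0000 - (-2)·1.0000 - (-1)·1.0000) / (8) = -0.7500
  x_3 = (9 - (1)·1.0000 - (-4)·1.0000 - (-1)·1.0000) / (10) = 1.3000
  x_4 = (-10 - (2)·1.0000 - (-3)·1.0000 - (3)·1.0000) / (10) = -1.2000
Iteration 2:
  x_1 = (10 - (1)·-0.7500 - (3)·1.3000 - (-1)·-1.2000) / (-7) = -0.8071
  x_2 = (-10 - (-1)·-1.0000 - (-2)·1.3000 - (-1)·-1.2000) / (8) = -1.2000
  x_3 = (9 - (1)·-1.0000 - (-4)·-0.7500 - (-1)·-1.2000) / (10) = 0.5800
  x_4 = (-10 - (2)·-1.0000 - (-3)·-0.7500 - (3)·1.3000) / (10) = -1.4150
Residual b − A·x = (2.3953, -1.4621, -2.2079, 0.4242); ∞-norm = 2.3953

2.3953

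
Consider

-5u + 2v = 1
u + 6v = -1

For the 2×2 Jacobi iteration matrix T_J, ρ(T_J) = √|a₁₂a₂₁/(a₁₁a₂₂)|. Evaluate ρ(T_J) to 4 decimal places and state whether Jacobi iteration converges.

0.2582

a₁₂a₂₁/(a₁₁a₂₂) = (2)·(1) / ((-5)·(6)) = -0.066667
ρ = √|-0.066667| = √0.066667 = 0.2582
ρ < 1, so Jacobi converges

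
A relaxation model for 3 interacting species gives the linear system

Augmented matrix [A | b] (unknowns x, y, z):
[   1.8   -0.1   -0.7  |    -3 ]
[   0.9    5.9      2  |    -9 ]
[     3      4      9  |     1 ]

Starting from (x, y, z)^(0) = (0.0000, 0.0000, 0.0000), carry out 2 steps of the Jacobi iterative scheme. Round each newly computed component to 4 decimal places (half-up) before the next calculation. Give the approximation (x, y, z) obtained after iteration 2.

(-1.7082, -1.3088, 1.3446)

Iteration 1:
  x = (-3 - (-0.1)·0.0000 - (-0.7)·0.0000) / (1.8) = -1.6667
  y = (-9 - (0.9)·0.0000 - (2)·0.0000) / (5.9) = -1.5254
  z = (1 - (3)·0.0000 - (4)·0.0000) / (9) = 0.1111
Iteration 2:
  x = (-3 - (-0.1)·-1.5254 - (-0.7)·0.1111) / (1.8) = -1.7082
  y = (-9 - (0.9)·-1.6667 - (2)·0.1111) / (5.9) = -1.3088
  z = (1 - (3)·-1.6667 - (4)·-1.5254) / (9) = 1.3446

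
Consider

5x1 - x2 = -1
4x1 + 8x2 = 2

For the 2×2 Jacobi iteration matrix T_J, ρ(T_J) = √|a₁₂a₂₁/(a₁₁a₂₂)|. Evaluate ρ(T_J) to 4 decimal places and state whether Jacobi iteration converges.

a₁₂a₂₁/(a₁₁a₂₂) = (-1)·(4) / ((5)·(8)) = -0.100000
ρ = √|-0.100000| = √0.100000 = 0.3162
ρ < 1, so Jacobi converges

0.3162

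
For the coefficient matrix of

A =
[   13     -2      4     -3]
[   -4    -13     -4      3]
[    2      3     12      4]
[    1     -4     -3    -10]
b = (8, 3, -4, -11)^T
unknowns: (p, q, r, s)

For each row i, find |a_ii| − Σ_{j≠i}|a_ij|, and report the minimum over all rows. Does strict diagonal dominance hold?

row 1: |13| − (2+4+3) = 4
row 2: |-13| − (4+4+3) = 2
row 3: |12| − (2+3+4) = 3
row 4: |-10| − (1+4+3) = 2
minimum over rows = 2 → strictly diagonally dominant (convergence guaranteed)

2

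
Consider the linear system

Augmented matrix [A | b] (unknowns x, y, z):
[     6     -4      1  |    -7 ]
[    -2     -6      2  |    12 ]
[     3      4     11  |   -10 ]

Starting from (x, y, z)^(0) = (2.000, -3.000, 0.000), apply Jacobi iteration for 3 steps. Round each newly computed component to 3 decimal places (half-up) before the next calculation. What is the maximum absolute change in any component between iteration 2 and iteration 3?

Iteration 1:
  x = (-7 - (-4)·-3.000 - (1)·0.000) / (6) = -3.167
  y = (12 - (-2)·2.000 - (2)·0.000) / (-6) = -2.667
  z = (-10 - (3)·2.000 - (4)·-3.000) / (11) = -0.364
Iteration 2:
  x = (-7 - (-4)·-2.667 - (1)·-0.364) / (6) = -2.884
  y = (12 - (-2)·-3.167 - (2)·-0.364) / (-6) = -1.066
  z = (-10 - (3)·-3.167 - (4)·-2.667) / (11) = 0.924
Iteration 3:
  x = (-7 - (-4)·-1.066 - (1)·0.924) / (6) = -2.031
  y = (12 - (-2)·-2.884 - (2)·0.924) / (-6) = -0.731
  z = (-10 - (3)·-2.884 - (4)·-1.066) / (11) = 0.265
Change: (0.853, 0.335, -0.659) → max |·| = 0.853

0.853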